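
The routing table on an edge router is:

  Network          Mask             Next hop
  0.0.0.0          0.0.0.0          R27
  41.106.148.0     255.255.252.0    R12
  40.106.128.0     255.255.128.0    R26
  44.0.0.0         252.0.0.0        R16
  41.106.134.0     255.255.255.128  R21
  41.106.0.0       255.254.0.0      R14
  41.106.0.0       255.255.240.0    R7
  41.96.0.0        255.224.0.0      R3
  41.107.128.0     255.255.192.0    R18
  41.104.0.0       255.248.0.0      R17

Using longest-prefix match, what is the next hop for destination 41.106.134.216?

R14

Routes whose prefix contains 41.106.134.216:
  0.0.0.0/0 (default, matches everything) -> R27
  41.96.0.0/11 (41.96.0.0 - 41.127.255.255) -> R3
  41.104.0.0/13 (41.104.0.0 - 41.111.255.255) -> R17
  41.106.0.0/15 (41.106.0.0 - 41.107.255.255) -> R14
More-specific entries that do NOT match:
  41.106.134.0/25 (41.106.134.0 - 41.106.134.127) does not contain 41.106.134.216
  41.106.148.0/22 (41.106.148.0 - 41.106.151.255) does not contain 41.106.134.216
  41.106.0.0/20 (41.106.0.0 - 41.106.15.255) does not contain 41.106.134.216
  41.107.128.0/18 (41.107.128.0 - 41.107.191.255) does not contain 41.106.134.216
  40.106.128.0/17 (40.106.128.0 - 40.106.255.255) does not contain 41.106.134.216
Longest matching prefix is /15 -> next hop R14.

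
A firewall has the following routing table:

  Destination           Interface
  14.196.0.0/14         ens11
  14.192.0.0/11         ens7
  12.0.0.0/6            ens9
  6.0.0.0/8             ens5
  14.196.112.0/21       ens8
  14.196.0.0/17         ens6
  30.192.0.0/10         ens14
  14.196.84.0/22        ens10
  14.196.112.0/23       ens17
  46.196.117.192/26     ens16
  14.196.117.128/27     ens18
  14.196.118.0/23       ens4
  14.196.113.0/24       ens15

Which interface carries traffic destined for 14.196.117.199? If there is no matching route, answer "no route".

ens8

Routes whose prefix contains 14.196.117.199:
  12.0.0.0/6 (12.0.0.0 - 15.255.255.255) -> ens9
  14.192.0.0/11 (14.192.0.0 - 14.223.255.255) -> ens7
  14.196.0.0/14 (14.196.0.0 - 14.199.255.255) -> ens11
  14.196.0.0/17 (14.196.0.0 - 14.196.127.255) -> ens6
  14.196.112.0/21 (14.196.112.0 - 14.196.119.255) -> ens8
More-specific entries that do NOT match:
  14.196.117.128/27 (14.196.117.128 - 14.196.117.159) does not contain 14.196.117.199
  46.196.117.192/26 (46.196.117.192 - 46.196.117.255) does not contain 14.196.117.199
  14.196.113.0/24 (14.196.113.0 - 14.196.113.255) does not contain 14.196.117.199
  14.196.112.0/23 (14.196.112.0 - 14.196.113.255) does not contain 14.196.117.199
  14.196.118.0/23 (14.196.118.0 - 14.196.119.255) does not contain 14.196.117.199
  14.196.84.0/22 (14.196.84.0 - 14.196.87.255) does not contain 14.196.117.199
Longest matching prefix is /21 -> interface ens8.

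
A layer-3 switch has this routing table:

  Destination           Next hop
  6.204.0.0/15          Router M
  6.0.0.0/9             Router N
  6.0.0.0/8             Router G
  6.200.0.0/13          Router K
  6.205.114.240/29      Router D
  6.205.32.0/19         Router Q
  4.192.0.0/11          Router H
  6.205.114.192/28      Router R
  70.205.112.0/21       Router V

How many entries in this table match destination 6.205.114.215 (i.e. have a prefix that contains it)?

3

Prefixes containing 6.205.114.215:
  6.0.0.0/8 (6.0.0.0 - 6.255.255.255)
  6.200.0.0/13 (6.200.0.0 - 6.207.255.255)
  6.204.0.0/15 (6.204.0.0 - 6.205.255.255)
Total matching entries: 3.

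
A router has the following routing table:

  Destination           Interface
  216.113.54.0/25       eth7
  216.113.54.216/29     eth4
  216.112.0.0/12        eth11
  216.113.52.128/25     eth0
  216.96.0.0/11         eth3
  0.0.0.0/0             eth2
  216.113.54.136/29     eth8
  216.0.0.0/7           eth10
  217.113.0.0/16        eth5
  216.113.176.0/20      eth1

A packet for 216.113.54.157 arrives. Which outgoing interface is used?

Routes whose prefix contains 216.113.54.157:
  0.0.0.0/0 (default, matches everything) -> eth2
  216.0.0.0/7 (216.0.0.0 - 217.255.255.255) -> eth10
  216.96.0.0/11 (216.96.0.0 - 216.127.255.255) -> eth3
  216.112.0.0/12 (216.112.0.0 - 216.127.255.255) -> eth11
More-specific entries that do NOT match:
  216.113.54.216/29 (216.113.54.216 - 216.113.54.223) does not contain 216.113.54.157
  216.113.54.136/29 (216.113.54.136 - 216.113.54.143) does not contain 216.113.54.157
  216.113.54.0/25 (216.113.54.0 - 216.113.54.127) does not contain 216.113.54.157
  216.113.52.128/25 (216.113.52.128 - 216.113.52.255) does not contain 216.113.54.157
  216.113.176.0/20 (216.113.176.0 - 216.113.191.255) does not contain 216.113.54.157
  217.113.0.0/16 (217.113.0.0 - 217.113.255.255) does not contain 216.113.54.157
Longest matching prefix is /12 -> interface eth11.

eth11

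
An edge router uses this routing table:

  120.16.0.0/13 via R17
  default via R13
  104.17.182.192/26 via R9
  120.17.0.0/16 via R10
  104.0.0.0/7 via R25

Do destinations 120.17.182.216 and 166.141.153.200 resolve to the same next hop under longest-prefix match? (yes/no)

no

120.17.182.216: longest match 120.17.0.0/16 -> R10
166.141.153.200: longest match 0.0.0.0/0 -> R13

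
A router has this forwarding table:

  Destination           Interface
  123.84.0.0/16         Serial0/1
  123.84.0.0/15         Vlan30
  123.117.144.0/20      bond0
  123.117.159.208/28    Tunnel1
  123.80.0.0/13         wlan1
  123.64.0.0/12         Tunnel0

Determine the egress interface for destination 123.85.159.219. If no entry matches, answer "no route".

Vlan30

Routes whose prefix contains 123.85.159.219:
  123.80.0.0/13 (123.80.0.0 - 123.87.255.255) -> wlan1
  123.84.0.0/15 (123.84.0.0 - 123.85.255.255) -> Vlan30
More-specific entries that do NOT match:
  123.117.159.208/28 (123.117.159.208 - 123.117.159.223) does not contain 123.85.159.219
  123.117.144.0/20 (123.117.144.0 - 123.117.159.255) does not contain 123.85.159.219
  123.84.0.0/16 (123.84.0.0 - 123.84.255.255) does not contain 123.85.159.219
Longest matching prefix is /15 -> interface Vlan30.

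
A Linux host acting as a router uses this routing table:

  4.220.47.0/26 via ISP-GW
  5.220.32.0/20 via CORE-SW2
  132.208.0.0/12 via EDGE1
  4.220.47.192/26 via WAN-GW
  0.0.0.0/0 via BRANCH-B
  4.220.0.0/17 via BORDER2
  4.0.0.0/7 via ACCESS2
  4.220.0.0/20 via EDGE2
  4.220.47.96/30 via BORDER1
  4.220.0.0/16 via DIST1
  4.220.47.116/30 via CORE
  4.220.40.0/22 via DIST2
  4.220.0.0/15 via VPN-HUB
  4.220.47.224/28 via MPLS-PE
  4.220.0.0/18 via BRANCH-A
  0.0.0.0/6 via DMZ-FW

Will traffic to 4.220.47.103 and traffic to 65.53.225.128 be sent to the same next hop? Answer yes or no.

no

4.220.47.103: longest match 4.220.0.0/18 -> BRANCH-A
65.53.225.128: longest match 0.0.0.0/0 -> BRANCH-B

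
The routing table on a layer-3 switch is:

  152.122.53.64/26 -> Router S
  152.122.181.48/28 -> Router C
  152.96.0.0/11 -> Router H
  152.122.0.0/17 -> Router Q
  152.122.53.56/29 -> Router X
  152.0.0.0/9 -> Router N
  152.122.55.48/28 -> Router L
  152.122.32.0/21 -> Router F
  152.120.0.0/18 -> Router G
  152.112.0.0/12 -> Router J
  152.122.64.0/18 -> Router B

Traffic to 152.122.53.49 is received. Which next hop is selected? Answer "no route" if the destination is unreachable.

Router Q

Routes whose prefix contains 152.122.53.49:
  152.0.0.0/9 (152.0.0.0 - 152.127.255.255) -> Router N
  152.96.0.0/11 (152.96.0.0 - 152.127.255.255) -> Router H
  152.112.0.0/12 (152.112.0.0 - 152.127.255.255) -> Router J
  152.122.0.0/17 (152.122.0.0 - 152.122.127.255) -> Router Q
More-specific entries that do NOT match:
  152.122.53.56/29 (152.122.53.56 - 152.122.53.63) does not contain 152.122.53.49
  152.122.181.48/28 (152.122.181.48 - 152.122.181.63) does not contain 152.122.53.49
  152.122.55.48/28 (152.122.55.48 - 152.122.55.63) does not contain 152.122.53.49
  152.122.53.64/26 (152.122.53.64 - 152.122.53.127) does not contain 152.122.53.49
  152.122.32.0/21 (152.122.32.0 - 152.122.39.255) does not contain 152.122.53.49
  152.120.0.0/18 (152.120.0.0 - 152.120.63.255) does not contain 152.122.53.49
  152.122.64.0/18 (152.122.64.0 - 152.122.127.255) does not contain 152.122.53.49
Longest matching prefix is /17 -> next hop Router Q.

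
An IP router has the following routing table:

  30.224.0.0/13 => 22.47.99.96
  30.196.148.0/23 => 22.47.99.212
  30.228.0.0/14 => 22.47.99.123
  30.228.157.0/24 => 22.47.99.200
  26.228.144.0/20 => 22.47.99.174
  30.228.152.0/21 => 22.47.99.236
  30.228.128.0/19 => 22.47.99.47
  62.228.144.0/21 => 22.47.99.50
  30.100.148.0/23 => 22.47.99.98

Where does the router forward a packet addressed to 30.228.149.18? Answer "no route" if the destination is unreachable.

Routes whose prefix contains 30.228.149.18:
  30.224.0.0/13 (30.224.0.0 - 30.231.255.255) -> 22.47.99.96
  30.228.0.0/14 (30.228.0.0 - 30.231.255.255) -> 22.47.99.123
  30.228.128.0/19 (30.228.128.0 - 30.228.159.255) -> 22.47.99.47
More-specific entries that do NOT match:
  30.228.157.0/24 (30.228.157.0 - 30.228.157.255) does not contain 30.228.149.18
  30.196.148.0/23 (30.196.148.0 - 30.196.149.255) does not contain 30.228.149.18
  30.100.148.0/23 (30.100.148.0 - 30.100.149.255) does not contain 30.228.149.18
  30.228.152.0/21 (30.228.152.0 - 30.228.159.255) does not contain 30.228.149.18
  62.228.144.0/21 (62.228.144.0 - 62.228.151.255) does not contain 30.228.149.18
  26.228.144.0/20 (26.228.144.0 - 26.228.159.255) does not contain 30.228.149.18
Longest matching prefix is /19 -> next hop 22.47.99.47.

22.47.99.47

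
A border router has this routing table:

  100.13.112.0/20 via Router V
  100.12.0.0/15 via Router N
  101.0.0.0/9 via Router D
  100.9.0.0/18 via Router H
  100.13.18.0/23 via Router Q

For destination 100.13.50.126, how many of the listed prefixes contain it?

1

Prefixes containing 100.13.50.126:
  100.12.0.0/15 (100.12.0.0 - 100.13.255.255)
Total matching entries: 1.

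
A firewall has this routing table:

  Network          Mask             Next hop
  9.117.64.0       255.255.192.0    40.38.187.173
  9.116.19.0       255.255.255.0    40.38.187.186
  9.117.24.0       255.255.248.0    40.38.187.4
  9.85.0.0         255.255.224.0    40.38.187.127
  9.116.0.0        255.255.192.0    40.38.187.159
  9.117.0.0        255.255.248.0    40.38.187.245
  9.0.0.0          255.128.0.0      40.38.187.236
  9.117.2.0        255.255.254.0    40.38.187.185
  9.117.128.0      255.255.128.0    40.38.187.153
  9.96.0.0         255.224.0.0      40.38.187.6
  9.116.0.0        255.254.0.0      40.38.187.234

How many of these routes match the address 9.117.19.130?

3

Prefixes containing 9.117.19.130:
  9.0.0.0/9 (9.0.0.0 - 9.127.255.255)
  9.96.0.0/11 (9.96.0.0 - 9.127.255.255)
  9.116.0.0/15 (9.116.0.0 - 9.117.255.255)
Total matching entries: 3.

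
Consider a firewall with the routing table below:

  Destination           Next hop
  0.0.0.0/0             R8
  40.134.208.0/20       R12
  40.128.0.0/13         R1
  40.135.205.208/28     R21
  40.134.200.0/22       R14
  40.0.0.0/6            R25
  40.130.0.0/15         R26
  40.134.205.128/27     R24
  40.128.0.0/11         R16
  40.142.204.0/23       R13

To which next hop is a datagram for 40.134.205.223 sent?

R1

Routes whose prefix contains 40.134.205.223:
  0.0.0.0/0 (default, matches everything) -> R8
  40.0.0.0/6 (40.0.0.0 - 43.255.255.255) -> R25
  40.128.0.0/11 (40.128.0.0 - 40.159.255.255) -> R16
  40.128.0.0/13 (40.128.0.0 - 40.135.255.255) -> R1
More-specific entries that do NOT match:
  40.135.205.208/28 (40.135.205.208 - 40.135.205.223) does not contain 40.134.205.223
  40.134.205.128/27 (40.134.205.128 - 40.134.205.159) does not contain 40.134.205.223
  40.142.204.0/23 (40.142.204.0 - 40.142.205.255) does not contain 40.134.205.223
  40.134.200.0/22 (40.134.200.0 - 40.134.203.255) does not contain 40.134.205.223
  40.134.208.0/20 (40.134.208.0 - 40.134.223.255) does not contain 40.134.205.223
  40.130.0.0/15 (40.130.0.0 - 40.131.255.255) does not contain 40.134.205.223
Longest matching prefix is /13 -> next hop R1.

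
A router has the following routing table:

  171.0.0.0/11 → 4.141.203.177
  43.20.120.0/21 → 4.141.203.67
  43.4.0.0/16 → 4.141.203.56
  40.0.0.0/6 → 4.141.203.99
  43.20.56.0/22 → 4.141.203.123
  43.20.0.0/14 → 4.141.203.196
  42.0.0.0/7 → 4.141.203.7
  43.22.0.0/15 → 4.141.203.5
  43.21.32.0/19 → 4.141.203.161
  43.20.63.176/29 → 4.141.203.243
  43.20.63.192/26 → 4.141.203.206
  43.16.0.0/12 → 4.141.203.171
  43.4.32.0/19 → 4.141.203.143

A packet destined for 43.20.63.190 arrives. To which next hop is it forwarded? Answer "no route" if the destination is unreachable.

4.141.203.196

Routes whose prefix contains 43.20.63.190:
  40.0.0.0/6 (40.0.0.0 - 43.255.255.255) -> 4.141.203.99
  42.0.0.0/7 (42.0.0.0 - 43.255.255.255) -> 4.141.203.7
  43.16.0.0/12 (43.16.0.0 - 43.31.255.255) -> 4.141.203.171
  43.20.0.0/14 (43.20.0.0 - 43.23.255.255) -> 4.141.203.196
More-specific entries that do NOT match:
  43.20.63.176/29 (43.20.63.176 - 43.20.63.183) does not contain 43.20.63.190
  43.20.63.192/26 (43.20.63.192 - 43.20.63.255) does not contain 43.20.63.190
  43.20.56.0/22 (43.20.56.0 - 43.20.59.255) does not contain 43.20.63.190
  43.20.120.0/21 (43.20.120.0 - 43.20.127.255) does not contain 43.20.63.190
  43.21.32.0/19 (43.21.32.0 - 43.21.63.255) does not contain 43.20.63.190
  43.4.32.0/19 (43.4.32.0 - 43.4.63.255) does not contain 43.20.63.190
  43.4.0.0/16 (43.4.0.0 - 43.4.255.255) does not contain 43.20.63.190
  43.22.0.0/15 (43.22.0.0 - 43.23.255.255) does not contain 43.20.63.190
Longest matching prefix is /14 -> next hop 4.141.203.196.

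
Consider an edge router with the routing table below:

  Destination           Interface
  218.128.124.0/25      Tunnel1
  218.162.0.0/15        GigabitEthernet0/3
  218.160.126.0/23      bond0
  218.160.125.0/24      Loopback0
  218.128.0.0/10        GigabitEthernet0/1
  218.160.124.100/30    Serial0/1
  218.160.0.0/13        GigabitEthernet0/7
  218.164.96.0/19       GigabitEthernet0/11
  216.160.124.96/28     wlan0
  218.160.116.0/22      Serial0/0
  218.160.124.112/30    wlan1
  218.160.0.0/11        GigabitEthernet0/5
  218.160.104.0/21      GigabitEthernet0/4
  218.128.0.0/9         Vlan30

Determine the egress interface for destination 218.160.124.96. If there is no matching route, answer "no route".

Routes whose prefix contains 218.160.124.96:
  218.128.0.0/9 (218.128.0.0 - 218.255.255.255) -> Vlan30
  218.128.0.0/10 (218.128.0.0 - 218.191.255.255) -> GigabitEthernet0/1
  218.160.0.0/11 (218.160.0.0 - 218.191.255.255) -> GigabitEthernet0/5
  218.160.0.0/13 (218.160.0.0 - 218.167.255.255) -> GigabitEthernet0/7
More-specific entries that do NOT match:
  218.160.124.100/30 (218.160.124.100 - 218.160.124.103) does not contain 218.160.124.96
  218.160.124.112/30 (218.160.124.112 - 218.160.124.115) does not contain 218.160.124.96
  216.160.124.96/28 (216.160.124.96 - 216.160.124.111) does not contain 218.160.124.96
  218.128.124.0/25 (218.128.124.0 - 218.128.124.127) does not contain 218.160.124.96
  218.160.125.0/24 (218.160.125.0 - 218.160.125.255) does not contain 218.160.124.96
  218.160.126.0/23 (218.160.126.0 - 218.160.127.255) does not contain 218.160.124.96
  218.160.116.0/22 (218.160.116.0 - 218.160.119.255) does not contain 218.160.124.96
  218.160.104.0/21 (218.160.104.0 - 218.160.111.255) does not contain 218.160.124.96
  218.164.96.0/19 (218.164.96.0 - 218.164.127.255) does not contain 218.160.124.96
  218.162.0.0/15 (218.162.0.0 - 218.163.255.255) does not contain 218.160.124.96
Longest matching prefix is /13 -> interface GigabitEthernet0/7.

GigabitEthernet0/7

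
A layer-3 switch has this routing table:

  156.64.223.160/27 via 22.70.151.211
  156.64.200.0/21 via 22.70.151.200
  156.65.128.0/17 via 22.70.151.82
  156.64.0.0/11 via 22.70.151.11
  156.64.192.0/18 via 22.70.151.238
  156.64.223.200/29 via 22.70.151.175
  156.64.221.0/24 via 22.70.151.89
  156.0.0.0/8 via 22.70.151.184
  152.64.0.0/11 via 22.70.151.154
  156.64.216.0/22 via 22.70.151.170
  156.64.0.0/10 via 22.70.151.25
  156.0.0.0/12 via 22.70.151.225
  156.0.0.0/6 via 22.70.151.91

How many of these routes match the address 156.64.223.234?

5

Prefixes containing 156.64.223.234:
  156.0.0.0/6 (156.0.0.0 - 159.255.255.255)
  156.0.0.0/8 (156.0.0.0 - 156.255.255.255)
  156.64.0.0/10 (156.64.0.0 - 156.127.255.255)
  156.64.0.0/11 (156.64.0.0 - 156.95.255.255)
  156.64.192.0/18 (156.64.192.0 - 156.64.255.255)
Total matching entries: 5.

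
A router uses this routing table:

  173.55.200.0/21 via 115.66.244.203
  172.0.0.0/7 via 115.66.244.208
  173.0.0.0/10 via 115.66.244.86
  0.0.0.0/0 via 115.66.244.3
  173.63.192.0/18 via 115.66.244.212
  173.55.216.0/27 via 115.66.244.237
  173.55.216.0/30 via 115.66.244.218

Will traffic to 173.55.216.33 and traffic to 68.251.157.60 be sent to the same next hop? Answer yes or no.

no

173.55.216.33: longest match 173.0.0.0/10 -> 115.66.244.86
68.251.157.60: longest match 0.0.0.0/0 -> 115.66.244.3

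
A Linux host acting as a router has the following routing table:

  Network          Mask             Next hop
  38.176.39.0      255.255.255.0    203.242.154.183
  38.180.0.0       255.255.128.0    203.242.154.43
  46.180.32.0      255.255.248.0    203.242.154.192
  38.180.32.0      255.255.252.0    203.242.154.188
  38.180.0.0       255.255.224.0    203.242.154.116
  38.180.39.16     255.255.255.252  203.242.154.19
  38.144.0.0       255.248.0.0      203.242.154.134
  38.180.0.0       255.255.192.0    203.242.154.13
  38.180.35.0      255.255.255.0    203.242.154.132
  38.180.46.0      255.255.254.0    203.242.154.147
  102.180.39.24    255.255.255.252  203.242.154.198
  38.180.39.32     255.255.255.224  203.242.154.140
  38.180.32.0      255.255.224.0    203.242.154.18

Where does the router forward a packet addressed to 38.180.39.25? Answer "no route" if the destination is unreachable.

203.242.154.18

Routes whose prefix contains 38.180.39.25:
  38.180.0.0/17 (38.180.0.0 - 38.180.127.255) -> 203.242.154.43
  38.180.0.0/18 (38.180.0.0 - 38.180.63.255) -> 203.242.154.13
  38.180.32.0/19 (38.180.32.0 - 38.180.63.255) -> 203.242.154.18
More-specific entries that do NOT match:
  38.180.39.16/30 (38.180.39.16 - 38.180.39.19) does not contain 38.180.39.25
  102.180.39.24/30 (102.180.39.24 - 102.180.39.27) does not contain 38.180.39.25
  38.180.39.32/27 (38.180.39.32 - 38.180.39.63) does not contain 38.180.39.25
  38.176.39.0/24 (38.176.39.0 - 38.176.39.255) does not contain 38.180.39.25
  38.180.35.0/24 (38.180.35.0 - 38.180.35.255) does not contain 38.180.39.25
  38.180.46.0/23 (38.180.46.0 - 38.180.47.255) does not contain 38.180.39.25
  38.180.32.0/22 (38.180.32.0 - 38.180.35.255) does not contain 38.180.39.25
  46.180.32.0/21 (46.180.32.0 - 46.180.39.255) does not contain 38.180.39.25
Longest matching prefix is /19 -> next hop 203.242.154.18.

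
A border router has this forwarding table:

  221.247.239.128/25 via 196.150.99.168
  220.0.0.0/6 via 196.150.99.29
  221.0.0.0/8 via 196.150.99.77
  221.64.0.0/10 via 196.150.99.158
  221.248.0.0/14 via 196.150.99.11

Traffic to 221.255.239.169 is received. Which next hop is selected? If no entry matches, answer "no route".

196.150.99.77

Routes whose prefix contains 221.255.239.169:
  220.0.0.0/6 (220.0.0.0 - 223.255.255.255) -> 196.150.99.29
  221.0.0.0/8 (221.0.0.0 - 221.255.255.255) -> 196.150.99.77
More-specific entries that do NOT match:
  221.247.239.128/25 (221.247.239.128 - 221.247.239.255) does not contain 221.255.239.169
  221.248.0.0/14 (221.248.0.0 - 221.251.255.255) does not contain 221.255.239.169
  221.64.0.0/10 (221.64.0.0 - 221.127.255.255) does not contain 221.255.239.169
Longest matching prefix is /8 -> next hop 196.150.99.77.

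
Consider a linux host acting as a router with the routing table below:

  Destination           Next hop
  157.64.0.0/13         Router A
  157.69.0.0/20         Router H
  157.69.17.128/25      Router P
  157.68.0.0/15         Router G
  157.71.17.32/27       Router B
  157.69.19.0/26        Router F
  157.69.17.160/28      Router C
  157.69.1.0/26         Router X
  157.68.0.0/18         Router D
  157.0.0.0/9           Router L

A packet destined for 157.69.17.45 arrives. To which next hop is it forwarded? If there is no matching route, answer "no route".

Routes whose prefix contains 157.69.17.45:
  157.0.0.0/9 (157.0.0.0 - 157.127.255.255) -> Router L
  157.64.0.0/13 (157.64.0.0 - 157.71.255.255) -> Router A
  157.68.0.0/15 (157.68.0.0 - 157.69.255.255) -> Router G
More-specific entries that do NOT match:
  157.69.17.160/28 (157.69.17.160 - 157.69.17.175) does not contain 157.69.17.45
  157.71.17.32/27 (157.71.17.32 - 157.71.17.63) does not contain 157.69.17.45
  157.69.19.0/26 (157.69.19.0 - 157.69.19.63) does not contain 157.69.17.45
  157.69.1.0/26 (157.69.1.0 - 157.69.1.63) does not contain 157.69.17.45
  157.69.17.128/25 (157.69.17.128 - 157.69.17.255) does not contain 157.69.17.45
  157.69.0.0/20 (157.69.0.0 - 157.69.15.255) does not contain 157.69.17.45
  157.68.0.0/18 (157.68.0.0 - 157.68.63.255) does not contain 157.69.17.45
Longest matching prefix is /15 -> next hop Router G.

Router G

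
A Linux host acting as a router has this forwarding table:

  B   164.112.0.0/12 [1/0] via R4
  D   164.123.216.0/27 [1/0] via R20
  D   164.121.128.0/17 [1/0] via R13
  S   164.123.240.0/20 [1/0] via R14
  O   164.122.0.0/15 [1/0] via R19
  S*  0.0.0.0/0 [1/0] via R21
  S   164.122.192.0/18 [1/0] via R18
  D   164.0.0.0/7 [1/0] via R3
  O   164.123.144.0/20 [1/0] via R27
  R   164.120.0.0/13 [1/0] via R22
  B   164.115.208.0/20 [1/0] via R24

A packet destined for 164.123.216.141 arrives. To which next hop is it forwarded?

R19

Routes whose prefix contains 164.123.216.141:
  0.0.0.0/0 (default, matches everything) -> R21
  164.0.0.0/7 (164.0.0.0 - 165.255.255.255) -> R3
  164.112.0.0/12 (164.112.0.0 - 164.127.255.255) -> R4
  164.120.0.0/13 (164.120.0.0 - 164.127.255.255) -> R22
  164.122.0.0/15 (164.122.0.0 - 164.123.255.255) -> R19
More-specific entries that do NOT match:
  164.123.216.0/27 (164.123.216.0 - 164.123.216.31) does not contain 164.123.216.141
  164.123.240.0/20 (164.123.240.0 - 164.123.255.255) does not contain 164.123.216.141
  164.123.144.0/20 (164.123.144.0 - 164.123.159.255) does not contain 164.123.216.141
  164.115.208.0/20 (164.115.208.0 - 164.115.223.255) does not contain 164.123.216.141
  164.122.192.0/18 (164.122.192.0 - 164.122.255.255) does not contain 164.123.216.141
  164.121.128.0/17 (164.121.128.0 - 164.121.255.255) does not contain 164.123.216.141
Longest matching prefix is /15 -> next hop R19.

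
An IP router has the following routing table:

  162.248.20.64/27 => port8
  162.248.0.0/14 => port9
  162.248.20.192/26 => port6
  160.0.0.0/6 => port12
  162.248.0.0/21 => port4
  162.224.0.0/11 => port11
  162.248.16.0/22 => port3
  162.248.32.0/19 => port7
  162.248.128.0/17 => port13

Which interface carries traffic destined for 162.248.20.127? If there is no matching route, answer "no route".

port9

Routes whose prefix contains 162.248.20.127:
  160.0.0.0/6 (160.0.0.0 - 163.255.255.255) -> port12
  162.224.0.0/11 (162.224.0.0 - 162.255.255.255) -> port11
  162.248.0.0/14 (162.248.0.0 - 162.251.255.255) -> port9
More-specific entries that do NOT match:
  162.248.20.64/27 (162.248.20.64 - 162.248.20.95) does not contain 162.248.20.127
  162.248.20.192/26 (162.248.20.192 - 162.248.20.255) does not contain 162.248.20.127
  162.248.16.0/22 (162.248.16.0 - 162.248.19.255) does not contain 162.248.20.127
  162.248.0.0/21 (162.248.0.0 - 162.248.7.255) does not contain 162.248.20.127
  162.248.32.0/19 (162.248.32.0 - 162.248.63.255) does not contain 162.248.20.127
  162.248.128.0/17 (162.248.128.0 - 162.248.255.255) does not contain 162.248.20.127
Longest matching prefix is /14 -> interface port9.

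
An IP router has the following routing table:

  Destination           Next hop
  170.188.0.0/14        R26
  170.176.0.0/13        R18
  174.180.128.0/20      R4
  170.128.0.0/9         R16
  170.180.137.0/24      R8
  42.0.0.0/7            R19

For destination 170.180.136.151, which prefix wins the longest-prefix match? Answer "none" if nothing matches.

170.176.0.0/13

Entries matching 170.180.136.151:
  170.128.0.0/9 (170.128.0.0 - 170.255.255.255)
  170.176.0.0/13 (170.176.0.0 - 170.183.255.255)
Most specific is 170.176.0.0/13.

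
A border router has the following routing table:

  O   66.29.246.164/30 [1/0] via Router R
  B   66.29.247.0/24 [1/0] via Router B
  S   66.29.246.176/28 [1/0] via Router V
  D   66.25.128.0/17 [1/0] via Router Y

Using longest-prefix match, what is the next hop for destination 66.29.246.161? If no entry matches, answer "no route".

no route

No entry's prefix contains 66.29.246.161; there is no default route.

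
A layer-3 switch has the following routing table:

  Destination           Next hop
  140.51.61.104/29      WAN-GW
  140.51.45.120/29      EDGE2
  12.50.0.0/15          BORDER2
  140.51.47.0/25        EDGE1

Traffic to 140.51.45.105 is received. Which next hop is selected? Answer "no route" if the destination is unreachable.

No entry's prefix contains 140.51.45.105; there is no default route.

no route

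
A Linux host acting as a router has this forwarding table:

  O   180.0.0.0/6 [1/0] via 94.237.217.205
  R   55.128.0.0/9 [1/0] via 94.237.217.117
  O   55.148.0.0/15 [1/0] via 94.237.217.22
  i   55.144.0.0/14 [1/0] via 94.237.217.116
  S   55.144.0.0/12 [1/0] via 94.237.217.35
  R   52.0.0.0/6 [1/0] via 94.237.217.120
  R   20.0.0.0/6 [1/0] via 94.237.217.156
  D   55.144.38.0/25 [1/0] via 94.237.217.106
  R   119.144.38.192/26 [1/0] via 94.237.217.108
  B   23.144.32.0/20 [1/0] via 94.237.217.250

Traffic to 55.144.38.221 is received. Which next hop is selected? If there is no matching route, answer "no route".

Routes whose prefix contains 55.144.38.221:
  52.0.0.0/6 (52.0.0.0 - 55.255.255.255) -> 94.237.217.120
  55.128.0.0/9 (55.128.0.0 - 55.255.255.255) -> 94.237.217.117
  55.144.0.0/12 (55.144.0.0 - 55.159.255.255) -> 94.237.217.35
  55.144.0.0/14 (55.144.0.0 - 55.147.255.255) -> 94.237.217.116
More-specific entries that do NOT match:
  119.144.38.192/26 (119.144.38.192 - 119.144.38.255) does not contain 55.144.38.221
  55.144.38.0/25 (55.144.38.0 - 55.144.38.127) does not contain 55.144.38.221
  23.144.32.0/20 (23.144.32.0 - 23.144.47.255) does not contain 55.144.38.221
  55.148.0.0/15 (55.148.0.0 - 55.149.255.255) does not contain 55.144.38.221
Longest matching prefix is /14 -> next hop 94.237.217.116.

94.237.217.116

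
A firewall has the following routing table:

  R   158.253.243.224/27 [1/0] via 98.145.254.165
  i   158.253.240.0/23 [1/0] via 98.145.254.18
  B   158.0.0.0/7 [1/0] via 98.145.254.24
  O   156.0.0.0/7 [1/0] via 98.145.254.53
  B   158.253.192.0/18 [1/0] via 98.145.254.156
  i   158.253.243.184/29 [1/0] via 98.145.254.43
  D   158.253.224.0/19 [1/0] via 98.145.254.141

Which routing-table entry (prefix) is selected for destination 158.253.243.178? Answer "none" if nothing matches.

158.253.224.0/19

Entries matching 158.253.243.178:
  158.0.0.0/7 (158.0.0.0 - 159.255.255.255)
  158.253.192.0/18 (158.253.192.0 - 158.253.255.255)
  158.253.224.0/19 (158.253.224.0 - 158.253.255.255)
Most specific is 158.253.224.0/19.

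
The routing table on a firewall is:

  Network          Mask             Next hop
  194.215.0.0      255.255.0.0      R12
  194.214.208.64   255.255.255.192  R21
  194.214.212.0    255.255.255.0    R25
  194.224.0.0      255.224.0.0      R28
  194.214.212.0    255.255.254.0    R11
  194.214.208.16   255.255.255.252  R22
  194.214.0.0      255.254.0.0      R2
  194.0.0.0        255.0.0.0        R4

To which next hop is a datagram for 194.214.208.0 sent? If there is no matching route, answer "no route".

R2

Routes whose prefix contains 194.214.208.0:
  194.0.0.0/8 (194.0.0.0 - 194.255.255.255) -> R4
  194.214.0.0/15 (194.214.0.0 - 194.215.255.255) -> R2
More-specific entries that do NOT match:
  194.214.208.16/30 (194.214.208.16 - 194.214.208.19) does not contain 194.214.208.0
  194.214.208.64/26 (194.214.208.64 - 194.214.208.127) does not contain 194.214.208.0
  194.214.212.0/24 (194.214.212.0 - 194.214.212.255) does not contain 194.214.208.0
  194.214.212.0/23 (194.214.212.0 - 194.214.213.255) does not contain 194.214.208.0
  194.215.0.0/16 (194.215.0.0 - 194.215.255.255) does not contain 194.214.208.0
Longest matching prefix is /15 -> next hop R2.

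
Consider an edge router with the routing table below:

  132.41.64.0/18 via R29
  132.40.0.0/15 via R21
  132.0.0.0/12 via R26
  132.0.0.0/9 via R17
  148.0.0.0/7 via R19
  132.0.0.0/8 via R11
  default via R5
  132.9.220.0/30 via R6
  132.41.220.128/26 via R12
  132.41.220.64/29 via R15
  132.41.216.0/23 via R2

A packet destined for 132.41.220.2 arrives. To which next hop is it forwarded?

Routes whose prefix contains 132.41.220.2:
  0.0.0.0/0 (default, matches everything) -> R5
  132.0.0.0/8 (132.0.0.0 - 132.255.255.255) -> R11
  132.0.0.0/9 (132.0.0.0 - 132.127.255.255) -> R17
  132.40.0.0/15 (132.40.0.0 - 132.41.255.255) -> R21
More-specific entries that do NOT match:
  132.9.220.0/30 (132.9.220.0 - 132.9.220.3) does not contain 132.41.220.2
  132.41.220.64/29 (132.41.220.64 - 132.41.220.71) does not contain 132.41.220.2
  132.41.220.128/26 (132.41.220.128 - 132.41.220.191) does not contain 132.41.220.2
  132.41.216.0/23 (132.41.216.0 - 132.41.217.255) does not contain 132.41.220.2
  132.41.64.0/18 (132.41.64.0 - 132.41.127.255) does not contain 132.41.220.2
Longest matching prefix is /15 -> next hop R21.

R21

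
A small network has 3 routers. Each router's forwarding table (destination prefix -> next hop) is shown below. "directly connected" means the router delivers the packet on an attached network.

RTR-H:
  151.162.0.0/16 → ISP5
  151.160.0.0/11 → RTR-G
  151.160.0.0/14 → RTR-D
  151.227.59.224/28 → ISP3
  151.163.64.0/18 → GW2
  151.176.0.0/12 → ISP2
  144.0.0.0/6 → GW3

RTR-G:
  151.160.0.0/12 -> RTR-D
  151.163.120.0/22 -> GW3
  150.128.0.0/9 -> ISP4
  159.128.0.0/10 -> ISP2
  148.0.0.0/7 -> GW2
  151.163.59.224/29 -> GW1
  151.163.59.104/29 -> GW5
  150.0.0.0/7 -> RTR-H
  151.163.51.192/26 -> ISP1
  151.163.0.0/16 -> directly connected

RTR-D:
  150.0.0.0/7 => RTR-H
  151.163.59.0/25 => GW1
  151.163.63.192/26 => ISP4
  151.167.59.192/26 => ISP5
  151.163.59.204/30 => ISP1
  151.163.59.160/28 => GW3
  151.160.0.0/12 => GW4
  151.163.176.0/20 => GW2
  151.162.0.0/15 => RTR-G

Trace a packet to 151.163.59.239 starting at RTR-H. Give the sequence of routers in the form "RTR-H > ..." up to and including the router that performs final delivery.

RTR-H > RTR-D > RTR-G

At RTR-H: longest match for 151.163.59.239 is 151.160.0.0/14 -> RTR-D
At RTR-D: longest match for 151.163.59.239 is 151.162.0.0/15 -> RTR-G
At RTR-G: longest match for 151.163.59.239 is 151.163.0.0/16 -> directly connected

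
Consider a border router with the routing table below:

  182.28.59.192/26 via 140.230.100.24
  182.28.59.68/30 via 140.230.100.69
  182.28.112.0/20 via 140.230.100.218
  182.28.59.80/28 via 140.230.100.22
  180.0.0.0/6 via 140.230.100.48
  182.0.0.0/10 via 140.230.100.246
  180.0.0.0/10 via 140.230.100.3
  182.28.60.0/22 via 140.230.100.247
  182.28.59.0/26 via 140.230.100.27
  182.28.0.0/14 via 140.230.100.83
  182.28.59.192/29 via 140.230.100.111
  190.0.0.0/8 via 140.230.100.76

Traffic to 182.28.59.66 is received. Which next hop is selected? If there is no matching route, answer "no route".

140.230.100.83

Routes whose prefix contains 182.28.59.66:
  180.0.0.0/6 (180.0.0.0 - 183.255.255.255) -> 140.230.100.48
  182.0.0.0/10 (182.0.0.0 - 182.63.255.255) -> 140.230.100.246
  182.28.0.0/14 (182.28.0.0 - 182.31.255.255) -> 140.230.100.83
More-specific entries that do NOT match:
  182.28.59.68/30 (182.28.59.68 - 182.28.59.71) does not contain 182.28.59.66
  182.28.59.192/29 (182.28.59.192 - 182.28.59.199) does not contain 182.28.59.66
  182.28.59.80/28 (182.28.59.80 - 182.28.59.95) does not contain 182.28.59.66
  182.28.59.192/26 (182.28.59.192 - 182.28.59.255) does not contain 182.28.59.66
  182.28.59.0/26 (182.28.59.0 - 182.28.59.63) does not contain 182.28.59.66
  182.28.60.0/22 (182.28.60.0 - 182.28.63.255) does not contain 182.28.59.66
  182.28.112.0/20 (182.28.112.0 - 182.28.127.255) does not contain 182.28.59.66
Longest matching prefix is /14 -> next hop 140.230.100.83.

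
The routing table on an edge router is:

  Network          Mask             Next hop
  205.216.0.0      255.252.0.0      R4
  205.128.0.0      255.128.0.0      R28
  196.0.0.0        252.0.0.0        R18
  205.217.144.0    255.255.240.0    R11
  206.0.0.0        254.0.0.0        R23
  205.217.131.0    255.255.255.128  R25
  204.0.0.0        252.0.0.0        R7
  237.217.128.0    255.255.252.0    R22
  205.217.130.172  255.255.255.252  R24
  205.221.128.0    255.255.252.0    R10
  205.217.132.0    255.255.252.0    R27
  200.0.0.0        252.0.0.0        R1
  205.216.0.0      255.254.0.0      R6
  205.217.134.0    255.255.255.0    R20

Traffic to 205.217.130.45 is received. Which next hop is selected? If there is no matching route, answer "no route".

Routes whose prefix contains 205.217.130.45:
  204.0.0.0/6 (204.0.0.0 - 207.255.255.255) -> R7
  205.128.0.0/9 (205.128.0.0 - 205.255.255.255) -> R28
  205.216.0.0/14 (205.216.0.0 - 205.219.255.255) -> R4
  205.216.0.0/15 (205.216.0.0 - 205.217.255.255) -> R6
More-specific entries that do NOT match:
  205.217.130.172/30 (205.217.130.172 - 205.217.130.175) does not contain 205.217.130.45
  205.217.131.0/25 (205.217.131.0 - 205.217.131.127) does not contain 205.217.130.45
  205.217.134.0/24 (205.217.134.0 - 205.217.134.255) does not contain 205.217.130.45
  237.217.128.0/22 (237.217.128.0 - 237.217.131.255) does not contain 205.217.130.45
  205.221.128.0/22 (205.221.128.0 - 205.221.131.255) does not contain 205.217.130.45
  205.217.132.0/22 (205.217.132.0 - 205.217.135.255) does not contain 205.217.130.45
  205.217.144.0/20 (205.217.144.0 - 205.217.159.255) does not contain 205.217.130.45
Longest matching prefix is /15 -> next hop R6.

R6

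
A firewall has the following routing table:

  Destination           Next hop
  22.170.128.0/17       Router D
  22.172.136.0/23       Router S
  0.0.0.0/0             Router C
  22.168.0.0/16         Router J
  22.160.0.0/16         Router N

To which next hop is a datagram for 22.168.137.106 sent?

Routes whose prefix contains 22.168.137.106:
  0.0.0.0/0 (default, matches everything) -> Router C
  22.168.0.0/16 (22.168.0.0 - 22.168.255.255) -> Router J
More-specific entries that do NOT match:
  22.172.136.0/23 (22.172.136.0 - 22.172.137.255) does not contain 22.168.137.106
  22.170.128.0/17 (22.170.128.0 - 22.170.255.255) does not contain 22.168.137.106
Longest matching prefix is /16 -> next hop Router J.

Router J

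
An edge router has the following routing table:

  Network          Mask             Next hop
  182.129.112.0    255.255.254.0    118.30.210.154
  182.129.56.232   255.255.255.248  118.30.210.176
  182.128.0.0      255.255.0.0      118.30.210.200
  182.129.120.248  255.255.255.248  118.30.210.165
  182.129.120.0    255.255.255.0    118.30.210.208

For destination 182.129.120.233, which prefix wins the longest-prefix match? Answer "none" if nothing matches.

182.129.120.0/24

Entries matching 182.129.120.233:
  182.129.120.0/24 (182.129.120.0 - 182.129.120.255)
Most specific is 182.129.120.0/24.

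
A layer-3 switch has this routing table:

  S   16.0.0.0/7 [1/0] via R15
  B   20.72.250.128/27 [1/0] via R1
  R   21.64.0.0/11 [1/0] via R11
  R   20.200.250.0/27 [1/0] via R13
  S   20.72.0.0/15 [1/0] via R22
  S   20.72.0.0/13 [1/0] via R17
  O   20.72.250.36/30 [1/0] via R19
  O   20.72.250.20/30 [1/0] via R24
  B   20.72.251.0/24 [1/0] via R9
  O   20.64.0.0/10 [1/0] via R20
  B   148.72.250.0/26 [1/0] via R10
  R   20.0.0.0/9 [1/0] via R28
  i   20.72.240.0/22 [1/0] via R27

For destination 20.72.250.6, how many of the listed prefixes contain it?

4

Prefixes containing 20.72.250.6:
  20.0.0.0/9 (20.0.0.0 - 20.127.255.255)
  20.64.0.0/10 (20.64.0.0 - 20.127.255.255)
  20.72.0.0/13 (20.72.0.0 - 20.79.255.255)
  20.72.0.0/15 (20.72.0.0 - 20.73.255.255)
Total matching entries: 4.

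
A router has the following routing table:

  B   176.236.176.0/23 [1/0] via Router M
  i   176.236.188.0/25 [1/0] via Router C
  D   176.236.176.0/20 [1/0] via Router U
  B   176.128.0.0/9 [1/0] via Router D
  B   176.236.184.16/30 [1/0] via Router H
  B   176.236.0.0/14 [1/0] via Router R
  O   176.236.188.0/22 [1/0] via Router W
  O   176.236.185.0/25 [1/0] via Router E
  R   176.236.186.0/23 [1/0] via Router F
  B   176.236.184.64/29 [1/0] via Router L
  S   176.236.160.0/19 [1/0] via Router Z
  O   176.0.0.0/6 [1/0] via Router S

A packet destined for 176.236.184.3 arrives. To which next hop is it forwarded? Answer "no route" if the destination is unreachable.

Routes whose prefix contains 176.236.184.3:
  176.0.0.0/6 (176.0.0.0 - 179.255.255.255) -> Router S
  176.128.0.0/9 (176.128.0.0 - 176.255.255.255) -> Router D
  176.236.0.0/14 (176.236.0.0 - 176.239.255.255) -> Router R
  176.236.160.0/19 (176.236.160.0 - 176.236.191.255) -> Router Z
  176.236.176.0/20 (176.236.176.0 - 176.236.191.255) -> Router U
More-specific entries that do NOT match:
  176.236.184.16/30 (176.236.184.16 - 176.236.184.19) does not contain 176.236.184.3
  176.236.184.64/29 (176.236.184.64 - 176.236.184.71) does not contain 176.236.184.3
  176.236.188.0/25 (176.236.188.0 - 176.236.188.127) does not contain 176.236.184.3
  176.236.185.0/25 (176.236.185.0 - 176.236.185.127) does not contain 176.236.184.3
  176.236.176.0/23 (176.236.176.0 - 176.236.177.255) does not contain 176.236.184.3
  176.236.186.0/23 (176.236.186.0 - 176.236.187.255) does not contain 176.236.184.3
  176.236.188.0/22 (176.236.188.0 - 176.236.191.255) does not contain 176.236.184.3
Longest matching prefix is /20 -> next hop Router U.

Router U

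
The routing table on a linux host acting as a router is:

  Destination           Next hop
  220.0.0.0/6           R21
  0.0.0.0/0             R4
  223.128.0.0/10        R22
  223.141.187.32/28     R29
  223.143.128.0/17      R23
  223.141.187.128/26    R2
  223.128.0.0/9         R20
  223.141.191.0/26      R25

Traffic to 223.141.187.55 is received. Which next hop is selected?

R22

Routes whose prefix contains 223.141.187.55:
  0.0.0.0/0 (default, matches everything) -> R4
  220.0.0.0/6 (220.0.0.0 - 223.255.255.255) -> R21
  223.128.0.0/9 (223.128.0.0 - 223.255.255.255) -> R20
  223.128.0.0/10 (223.128.0.0 - 223.191.255.255) -> R22
More-specific entries that do NOT match:
  223.141.187.32/28 (223.141.187.32 - 223.141.187.47) does not contain 223.141.187.55
  223.141.187.128/26 (223.141.187.128 - 223.141.187.191) does not contain 223.141.187.55
  223.141.191.0/26 (223.141.191.0 - 223.141.191.63) does not contain 223.141.187.55
  223.143.128.0/17 (223.143.128.0 - 223.143.255.255) does not contain 223.141.187.55
Longest matching prefix is /10 -> next hop R22.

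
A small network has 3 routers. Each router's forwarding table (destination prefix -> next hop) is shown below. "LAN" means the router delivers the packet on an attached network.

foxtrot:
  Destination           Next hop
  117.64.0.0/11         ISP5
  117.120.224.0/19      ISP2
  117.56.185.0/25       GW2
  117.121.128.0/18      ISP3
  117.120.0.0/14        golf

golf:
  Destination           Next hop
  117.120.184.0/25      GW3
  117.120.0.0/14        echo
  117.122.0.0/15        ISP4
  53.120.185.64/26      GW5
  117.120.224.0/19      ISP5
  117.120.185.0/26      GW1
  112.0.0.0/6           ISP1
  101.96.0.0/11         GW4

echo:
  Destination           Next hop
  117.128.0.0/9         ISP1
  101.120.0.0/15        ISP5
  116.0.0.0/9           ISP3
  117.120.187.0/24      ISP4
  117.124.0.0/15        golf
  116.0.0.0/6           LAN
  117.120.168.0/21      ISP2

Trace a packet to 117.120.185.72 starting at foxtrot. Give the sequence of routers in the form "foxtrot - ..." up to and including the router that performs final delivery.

At foxtrot: longest match for 117.120.185.72 is 117.120.0.0/14 -> golf
At golf: longest match for 117.120.185.72 is 117.120.0.0/14 -> echo
At echo: longest match for 117.120.185.72 is 116.0.0.0/6 -> LAN

foxtrot - golf - echo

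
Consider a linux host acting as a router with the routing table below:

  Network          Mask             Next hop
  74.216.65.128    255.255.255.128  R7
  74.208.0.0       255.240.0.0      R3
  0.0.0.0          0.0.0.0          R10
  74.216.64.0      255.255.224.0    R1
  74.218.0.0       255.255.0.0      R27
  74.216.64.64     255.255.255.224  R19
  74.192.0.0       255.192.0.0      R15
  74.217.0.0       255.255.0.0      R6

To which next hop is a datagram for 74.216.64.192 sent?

R1

Routes whose prefix contains 74.216.64.192:
  0.0.0.0/0 (default, matches everything) -> R10
  74.192.0.0/10 (74.192.0.0 - 74.255.255.255) -> R15
  74.208.0.0/12 (74.208.0.0 - 74.223.255.255) -> R3
  74.216.64.0/19 (74.216.64.0 - 74.216.95.255) -> R1
More-specific entries that do NOT match:
  74.216.64.64/27 (74.216.64.64 - 74.216.64.95) does not contain 74.216.64.192
  74.216.65.128/25 (74.216.65.128 - 74.216.65.255) does not contain 74.216.64.192
Longest matching prefix is /19 -> next hop R1.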